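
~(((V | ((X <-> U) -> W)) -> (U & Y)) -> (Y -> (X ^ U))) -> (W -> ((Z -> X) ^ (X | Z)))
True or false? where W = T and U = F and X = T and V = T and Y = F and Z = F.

T

X <-> U = T <-> F = F
(X <-> U) -> W = F -> T = T
V | ((X <-> U) -> W) = T | T = T
U & Y = F & F = F
(V | ((X <-> U) -> W)) -> (U & Y) = T -> F = F
X ^ U = T ^ F = T
Y -> (X ^ U) = F -> T = T
((V | ((X <-> U) -> W)) -> (U & Y)) -> (Y -> (X ^ U)) = F -> T = T
~(((V | ((X <-> U) -> W)) -> (U & Y)) -> (Y -> (X ^ U))) = ~T = F
Z -> X = F -> T = T
X | Z = T | F = T
(Z -> X) ^ (X | Z) = T ^ T = F
W -> ((Z -> X) ^ (X | Z)) = T -> F = F
~(((V | ((X <-> U) -> W)) -> (U & Y)) -> (Y -> (X ^ U))) -> (W -> ((Z -> X) ^ (X | Z))) = F -> F = T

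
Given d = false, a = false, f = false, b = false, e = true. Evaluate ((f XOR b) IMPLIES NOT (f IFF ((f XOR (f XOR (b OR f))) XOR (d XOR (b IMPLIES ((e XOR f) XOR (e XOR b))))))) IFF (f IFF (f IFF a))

f XOR b = false XOR false = false
b OR f = false OR false = false
f XOR (b OR f) = false XOR false = false
f XOR (f XOR (b OR f)) = false XOR false = false
e XOR f = true XOR false = true
e XOR b = true XOR false = true
(e XOR f) XOR (e XOR b) = true XOR true = false
b IMPLIES ((e XOR f) XOR (e XOR b)) = false IMPLIES false = true
d XOR (b IMPLIES ((e XOR f) XOR (e XOR b))) = false XOR true = true
(f XOR (f XOR (b OR f))) XOR (d XOR (b IMPLIES ((e XOR f) XOR (e XOR b)))) = false XOR true = true
f IFF ((f XOR (f XOR (b OR f))) XOR (d XOR (b IMPLIES ((e XOR f) XOR (e XOR b))))) = false IFF true = false
NOT (f IFF ((f XOR (f XOR (b OR f))) XOR (d XOR (b IMPLIES ((e XOR f) XOR (e XOR b)))))) = NOT false = true
(f XOR b) IMPLIES NOT (f IFF ((f XOR (f XOR (b OR f))) XOR (d XOR (b IMPLIES ((e XOR f) XOR (e XOR b)))))) = false IMPLIES true = true
f IFF a = false IFF false = true
f IFF (f IFF a) = false IFF true = false
((f XOR b) IMPLIES NOT (f IFF ((f XOR (f XOR (b OR f))) XOR (d XOR (b IMPLIES ((e XOR f) XOR (e XOR b))))))) IFF (f IFF (f IFF a)) = true IFF false = false

false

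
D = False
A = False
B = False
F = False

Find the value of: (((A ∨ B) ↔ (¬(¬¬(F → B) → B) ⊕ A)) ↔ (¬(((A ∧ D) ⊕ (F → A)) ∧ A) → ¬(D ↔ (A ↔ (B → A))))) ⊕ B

A ∨ B = False ∨ False = False
F → B = False → False = True
¬(F → B) = ¬True = False
¬¬(F → B) = ¬False = True
¬¬(F → B) → B = True → False = False
¬(¬¬(F → B) → B) = ¬False = True
¬(¬¬(F → B) → B) ⊕ A = True ⊕ False = True
(A ∨ B) ↔ (¬(¬¬(F → B) → B) ⊕ A) = False ↔ True = False
A ∧ D = False ∧ False = False
F → A = False → False = True
(A ∧ D) ⊕ (F → A) = False ⊕ True = True
((A ∧ D) ⊕ (F → A)) ∧ A = True ∧ False = False
¬(((A ∧ D) ⊕ (F → A)) ∧ A) = ¬False = True
B → A = False → False = True
A ↔ (B → A) = False ↔ True = False
D ↔ (A ↔ (B → A)) = False ↔ False = True
¬(D ↔ (A ↔ (B → A))) = ¬True = False
¬(((A ∧ D) ⊕ (F → A)) ∧ A) → ¬(D ↔ (A ↔ (B → A))) = True → False = False
((A ∨ B) ↔ (¬(¬¬(F → B) → B) ⊕ A)) ↔ (¬(((A ∧ D) ⊕ (F → A)) ∧ A) → ¬(D ↔ (A ↔ (B → A)))) = False ↔ False = True
(((A ∨ B) ↔ (¬(¬¬(F → B) → B) ⊕ A)) ↔ (¬(((A ∧ D) ⊕ (F → A)) ∧ A) → ¬(D ↔ (A ↔ (B → A))))) ⊕ B = True ⊕ False = True

True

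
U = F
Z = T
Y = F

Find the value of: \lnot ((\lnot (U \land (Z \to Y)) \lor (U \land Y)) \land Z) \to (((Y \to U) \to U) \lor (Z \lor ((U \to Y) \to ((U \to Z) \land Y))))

T

Substituting U=F, Z=T, Y=F:
Z \to Y = T \to F = F
U \land (Z \to Y) = F \land F = F
\lnot (U \land (Z \to Y)) = \lnot F = T
U \land Y = F \land F = F
\lnot (U \land (Z \to Y)) \lor (U \land Y) = T \lor F = T
(\lnot (U \land (Z \to Y)) \lor (U \land Y)) \land Z = T \land T = T
\lnot ((\lnot (U \land (Z \to Y)) \lor (U \land Y)) \land Z) = \lnot T = F
Y \to U = F \to F = T
(Y \to U) \to U = T \to F = F
U \to Y = F \to F = T
U \to Z = F \to T = T
(U \to Z) \land Y = T \land F = F
(U \to Y) \to ((U \to Z) \land Y) = T \to F = F
Z \lor ((U \to Y) \to ((U \to Z) \land Y)) = T \lor F = T
((Y \to U) \to U) \lor (Z \lor ((U \to Y) \to ((U \to Z) \land Y))) = F \lor T = T
\lnot ((\lnot (U \land (Z \to Y)) \lor (U \land Y)) \land Z) \to (((Y \to U) \to U) \lor (Z \lor ((U \to Y) \to ((U \to Z) \land Y)))) = F \to T = T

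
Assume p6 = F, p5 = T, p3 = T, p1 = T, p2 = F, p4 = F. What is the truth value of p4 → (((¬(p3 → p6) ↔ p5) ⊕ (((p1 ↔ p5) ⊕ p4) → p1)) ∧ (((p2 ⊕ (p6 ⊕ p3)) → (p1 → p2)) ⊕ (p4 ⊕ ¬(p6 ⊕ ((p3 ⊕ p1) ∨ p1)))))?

Substituting p6=F, p5=T, p3=T, p1=T, p2=F, p4=F:
p3 → p6 = T → F = F
¬(p3 → p6) = ¬F = T
¬(p3 → p6) ↔ p5 = T ↔ T = T
p1 ↔ p5 = T ↔ T = T
(p1 ↔ p5) ⊕ p4 = T ⊕ F = T
((p1 ↔ p5) ⊕ p4) → p1 = T → T = T
(¬(p3 → p6) ↔ p5) ⊕ (((p1 ↔ p5) ⊕ p4) → p1) = T ⊕ T = F
p6 ⊕ p3 = F ⊕ T = T
p2 ⊕ (p6 ⊕ p3) = F ⊕ T = T
p1 → p2 = T → F = F
(p2 ⊕ (p6 ⊕ p3)) → (p1 → p2) = T → F = F
p3 ⊕ p1 = T ⊕ T = F
(p3 ⊕ p1) ∨ p1 = F ∨ T = T
p6 ⊕ ((p3 ⊕ p1) ∨ p1) = F ⊕ T = T
¬(p6 ⊕ ((p3 ⊕ p1) ∨ p1)) = ¬T = F
p4 ⊕ ¬(p6 ⊕ ((p3 ⊕ p1) ∨ p1)) = F ⊕ F = F
((p2 ⊕ (p6 ⊕ p3)) → (p1 → p2)) ⊕ (p4 ⊕ ¬(p6 ⊕ ((p3 ⊕ p1) ∨ p1))) = F ⊕ F = F
((¬(p3 → p6) ↔ p5) ⊕ (((p1 ↔ p5) ⊕ p4) → p1)) ∧ (((p2 ⊕ (p6 ⊕ p3)) → (p1 → p2)) ⊕ (p4 ⊕ ¬(p6 ⊕ ((p3 ⊕ p1) ∨ p1)))) = F ∧ F = F
p4 → (((¬(p3 → p6) ↔ p5) ⊕ (((p1 ↔ p5) ⊕ p4) → p1)) ∧ (((p2 ⊕ (p6 ⊕ p3)) → (p1 → p2)) ⊕ (p4 ⊕ ¬(p6 ⊕ ((p3 ⊕ p1) ∨ p1))))) = F → F = T

T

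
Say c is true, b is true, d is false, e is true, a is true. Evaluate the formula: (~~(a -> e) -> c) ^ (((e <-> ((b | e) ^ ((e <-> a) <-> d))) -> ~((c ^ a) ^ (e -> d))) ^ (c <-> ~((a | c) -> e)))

Substituting c=T, b=T, d=F, e=T, a=T:
a -> e = T -> T = T
~(a -> e) = ~T = F
~~(a -> e) = ~F = T
~~(a -> e) -> c = T -> T = T
b | e = T | T = T
e <-> a = T <-> T = T
(e <-> a) <-> d = T <-> F = F
(b | e) ^ ((e <-> a) <-> d) = T ^ F = T
e <-> ((b | e) ^ ((e <-> a) <-> d)) = T <-> T = T
c ^ a = T ^ T = F
e -> d = T -> F = F
(c ^ a) ^ (e -> d) = F ^ F = F
~((c ^ a) ^ (e -> d)) = ~F = T
(e <-> ((b | e) ^ ((e <-> a) <-> d))) -> ~((c ^ a) ^ (e -> d)) = T -> T = T
a | c = T | T = T
(a | c) -> e = T -> T = T
~((a | c) -> e) = ~T = F
c <-> ~((a | c) -> e) = T <-> F = F
((e <-> ((b | e) ^ ((e <-> a) <-> d))) -> ~((c ^ a) ^ (e -> d))) ^ (c <-> ~((a | c) -> e)) = T ^ F = T
(~~(a -> e) -> c) ^ (((e <-> ((b | e) ^ ((e <-> a) <-> d))) -> ~((c ^ a) ^ (e -> d))) ^ (c <-> ~((a | c) -> e))) = T ^ T = F

F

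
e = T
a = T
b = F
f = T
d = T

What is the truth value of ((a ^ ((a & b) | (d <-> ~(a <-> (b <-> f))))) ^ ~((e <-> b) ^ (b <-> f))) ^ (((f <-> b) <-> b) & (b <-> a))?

a & b = T & F = F
b <-> f = F <-> T = F
a <-> (b <-> f) = T <-> F = F
~(a <-> (b <-> f)) = ~F = T
d <-> ~(a <-> (b <-> f)) = T <-> T = T
(a & b) | (d <-> ~(a <-> (b <-> f))) = F | T = T
a ^ ((a & b) | (d <-> ~(a <-> (b <-> f)))) = T ^ T = F
e <-> b = T <-> F = F
b <-> f = F <-> T = F
(e <-> b) ^ (b <-> f) = F ^ F = F
~((e <-> b) ^ (b <-> f)) = ~F = T
(a ^ ((a & b) | (d <-> ~(a <-> (b <-> f))))) ^ ~((e <-> b) ^ (b <-> f)) = F ^ T = T
f <-> b = T <-> F = F
(f <-> b) <-> b = F <-> F = T
b <-> a = F <-> T = F
((f <-> b) <-> b) & (b <-> a) = T & F = F
((a ^ ((a & b) | (d <-> ~(a <-> (b <-> f))))) ^ ~((e <-> b) ^ (b <-> f))) ^ (((f <-> b) <-> b) & (b <-> a)) = T ^ F = T

T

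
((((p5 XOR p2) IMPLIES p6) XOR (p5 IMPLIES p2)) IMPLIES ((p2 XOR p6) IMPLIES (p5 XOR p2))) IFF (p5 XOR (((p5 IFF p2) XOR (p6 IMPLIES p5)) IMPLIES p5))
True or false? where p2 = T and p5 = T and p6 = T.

F

p5 XOR p2 = T XOR T = F
(p5 XOR p2) IMPLIES p6 = F IMPLIES T = T
p5 IMPLIES p2 = T IMPLIES T = T
((p5 XOR p2) IMPLIES p6) XOR (p5 IMPLIES p2) = T XOR T = F
p2 XOR p6 = T XOR T = F
p5 XOR p2 = T XOR T = F
(p2 XOR p6) IMPLIES (p5 XOR p2) = F IMPLIES F = T
(((p5 XOR p2) IMPLIES p6) XOR (p5 IMPLIES p2)) IMPLIES ((p2 XOR p6) IMPLIES (p5 XOR p2)) = F IMPLIES T = T
p5 IFF p2 = T IFF T = T
p6 IMPLIES p5 = T IMPLIES T = T
(p5 IFF p2) XOR (p6 IMPLIES p5) = T XOR T = F
((p5 IFF p2) XOR (p6 IMPLIES p5)) IMPLIES p5 = F IMPLIES T = T
p5 XOR (((p5 IFF p2) XOR (p6 IMPLIES p5)) IMPLIES p5) = T XOR T = F
((((p5 XOR p2) IMPLIES p6) XOR (p5 IMPLIES p2)) IMPLIES ((p2 XOR p6) IMPLIES (p5 XOR p2))) IFF (p5 XOR (((p5 IFF p2) XOR (p6 IMPLIES p5)) IMPLIES p5)) = T IFF F = F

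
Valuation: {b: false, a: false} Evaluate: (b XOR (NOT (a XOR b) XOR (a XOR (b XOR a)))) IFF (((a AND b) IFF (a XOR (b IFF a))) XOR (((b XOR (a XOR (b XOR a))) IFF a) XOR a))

true

a XOR b = false XOR false = false
NOT (a XOR b) = NOT false = true
b XOR a = false XOR false = false
a XOR (b XOR a) = false XOR false = false
NOT (a XOR b) XOR (a XOR (b XOR a)) = true XOR false = true
b XOR (NOT (a XOR b) XOR (a XOR (b XOR a))) = false XOR true = true
a AND b = false AND false = false
b IFF a = false IFF false = true
a XOR (b IFF a) = false XOR true = true
(a AND b) IFF (a XOR (b IFF a)) = false IFF true = false
b XOR a = false XOR false = false
a XOR (b XOR a) = false XOR false = false
b XOR (a XOR (b XOR a)) = false XOR false = false
(b XOR (a XOR (b XOR a))) IFF a = false IFF false = true
((b XOR (a XOR (b XOR a))) IFF a) XOR a = true XOR false = true
((a AND b) IFF (a XOR (b IFF a))) XOR (((b XOR (a XOR (b XOR a))) IFF a) XOR a) = false XOR true = true
(b XOR (NOT (a XOR b) XOR (a XOR (b XOR a)))) IFF (((a AND b) IFF (a XOR (b IFF a))) XOR (((b XOR (a XOR (b XOR a))) IFF a) XOR a)) = true IFF true = true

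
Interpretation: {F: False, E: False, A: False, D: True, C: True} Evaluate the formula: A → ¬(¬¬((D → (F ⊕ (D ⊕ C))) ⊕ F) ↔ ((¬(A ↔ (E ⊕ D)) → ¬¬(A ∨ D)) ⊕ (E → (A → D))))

Substituting F=False, E=False, A=False, D=True, C=True:
D ⊕ C = True ⊕ True = False
F ⊕ (D ⊕ C) = False ⊕ False = False
D → (F ⊕ (D ⊕ C)) = True → False = False
(D → (F ⊕ (D ⊕ C))) ⊕ F = False ⊕ False = False
¬((D → (F ⊕ (D ⊕ C))) ⊕ F) = ¬False = True
¬¬((D → (F ⊕ (D ⊕ C))) ⊕ F) = ¬True = False
E ⊕ D = False ⊕ True = True
A ↔ (E ⊕ D) = False ↔ True = False
¬(A ↔ (E ⊕ D)) = ¬False = True
A ∨ D = False ∨ True = True
¬(A ∨ D) = ¬True = False
¬¬(A ∨ D) = ¬False = True
¬(A ↔ (E ⊕ D)) → ¬¬(A ∨ D) = True → True = True
A → D = False → True = True
E → (A → D) = False → True = True
(¬(A ↔ (E ⊕ D)) → ¬¬(A ∨ D)) ⊕ (E → (A → D)) = True ⊕ True = False
¬¬((D → (F ⊕ (D ⊕ C))) ⊕ F) ↔ ((¬(A ↔ (E ⊕ D)) → ¬¬(A ∨ D)) ⊕ (E → (A → D))) = False ↔ False = True
¬(¬¬((D → (F ⊕ (D ⊕ C))) ⊕ F) ↔ ((¬(A ↔ (E ⊕ D)) → ¬¬(A ∨ D)) ⊕ (E → (A → D)))) = ¬True = False
A → ¬(¬¬((D → (F ⊕ (D ⊕ C))) ⊕ F) ↔ ((¬(A ↔ (E ⊕ D)) → ¬¬(A ∨ D)) ⊕ (E → (A → D)))) = False → False = True

True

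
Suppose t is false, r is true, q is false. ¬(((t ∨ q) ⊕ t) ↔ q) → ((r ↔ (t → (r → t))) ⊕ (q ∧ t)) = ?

t ∨ q = F ∨ F = F
(t ∨ q) ⊕ t = F ⊕ F = F
((t ∨ q) ⊕ t) ↔ q = F ↔ F = T
¬(((t ∨ q) ⊕ t) ↔ q) = ¬T = F
r → t = T → F = F
t → (r → t) = F → F = T
r ↔ (t → (r → t)) = T ↔ T = T
q ∧ t = F ∧ F = F
(r ↔ (t → (r → t))) ⊕ (q ∧ t) = T ⊕ F = T
¬(((t ∨ q) ⊕ t) ↔ q) → ((r ↔ (t → (r → t))) ⊕ (q ∧ t)) = F → T = T

T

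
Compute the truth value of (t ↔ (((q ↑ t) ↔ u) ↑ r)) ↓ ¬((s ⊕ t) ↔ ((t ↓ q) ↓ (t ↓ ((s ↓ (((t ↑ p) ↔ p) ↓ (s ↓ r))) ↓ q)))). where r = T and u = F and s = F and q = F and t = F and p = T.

T

q ↑ t = F ↑ F = T
(q ↑ t) ↔ u = T ↔ F = F
((q ↑ t) ↔ u) ↑ r = F ↑ T = T
t ↔ (((q ↑ t) ↔ u) ↑ r) = F ↔ T = F
s ⊕ t = F ⊕ F = F
t ↓ q = F ↓ F = T
t ↑ p = F ↑ T = T
(t ↑ p) ↔ p = T ↔ T = T
s ↓ r = F ↓ T = F
((t ↑ p) ↔ p) ↓ (s ↓ r) = T ↓ F = F
s ↓ (((t ↑ p) ↔ p) ↓ (s ↓ r)) = F ↓ F = T
(s ↓ (((t ↑ p) ↔ p) ↓ (s ↓ r))) ↓ q = T ↓ F = F
t ↓ ((s ↓ (((t ↑ p) ↔ p) ↓ (s ↓ r))) ↓ q) = F ↓ F = T
(t ↓ q) ↓ (t ↓ ((s ↓ (((t ↑ p) ↔ p) ↓ (s ↓ r))) ↓ q)) = T ↓ T = F
(s ⊕ t) ↔ ((t ↓ q) ↓ (t ↓ ((s ↓ (((t ↑ p) ↔ p) ↓ (s ↓ r))) ↓ q))) = F ↔ F = T
¬((s ⊕ t) ↔ ((t ↓ q) ↓ (t ↓ ((s ↓ (((t ↑ p) ↔ p) ↓ (s ↓ r))) ↓ q)))) = ¬T = F
(t ↔ (((q ↑ t) ↔ u) ↑ r)) ↓ ¬((s ⊕ t) ↔ ((t ↓ q) ↓ (t ↓ ((s ↓ (((t ↑ p) ↔ p) ↓ (s ↓ r))) ↓ q)))) = F ↓ F = T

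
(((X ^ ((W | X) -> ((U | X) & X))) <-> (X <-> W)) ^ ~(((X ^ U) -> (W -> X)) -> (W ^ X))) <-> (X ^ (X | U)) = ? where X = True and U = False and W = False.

Substituting X=True, U=False, W=False:
W | X = False | True = True
U | X = False | True = True
(U | X) & X = True & True = True
(W | X) -> ((U | X) & X) = True -> True = True
X ^ ((W | X) -> ((U | X) & X)) = True ^ True = False
X <-> W = True <-> False = False
(X ^ ((W | X) -> ((U | X) & X))) <-> (X <-> W) = False <-> False = True
X ^ U = True ^ False = True
W -> X = False -> True = True
(X ^ U) -> (W -> X) = True -> True = True
W ^ X = False ^ True = True
((X ^ U) -> (W -> X)) -> (W ^ X) = True -> True = True
~(((X ^ U) -> (W -> X)) -> (W ^ X)) = ~True = False
((X ^ ((W | X) -> ((U | X) & X))) <-> (X <-> W)) ^ ~(((X ^ U) -> (W -> X)) -> (W ^ X)) = True ^ False = True
X | U = True | False = True
X ^ (X | U) = True ^ True = False
(((X ^ ((W | X) -> ((U | X) & X))) <-> (X <-> W)) ^ ~(((X ^ U) -> (W -> X)) -> (W ^ X))) <-> (X ^ (X | U)) = True <-> False = False

False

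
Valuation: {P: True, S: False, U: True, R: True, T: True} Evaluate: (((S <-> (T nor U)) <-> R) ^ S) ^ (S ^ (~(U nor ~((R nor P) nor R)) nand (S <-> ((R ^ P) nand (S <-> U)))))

T nor U = True nor True = False
S <-> (T nor U) = False <-> False = True
(S <-> (T nor U)) <-> R = True <-> True = True
((S <-> (T nor U)) <-> R) ^ S = True ^ False = True
R nor P = True nor True = False
(R nor P) nor R = False nor True = False
~((R nor P) nor R) = ~False = True
U nor ~((R nor P) nor R) = True nor True = False
~(U nor ~((R nor P) nor R)) = ~False = True
R ^ P = True ^ True = False
S <-> U = False <-> True = False
(R ^ P) nand (S <-> U) = False nand False = True
S <-> ((R ^ P) nand (S <-> U)) = False <-> True = False
~(U nor ~((R nor P) nor R)) nand (S <-> ((R ^ P) nand (S <-> U))) = True nand False = True
S ^ (~(U nor ~((R nor P) nor R)) nand (S <-> ((R ^ P) nand (S <-> U)))) = False ^ True = True
(((S <-> (T nor U)) <-> R) ^ S) ^ (S ^ (~(U nor ~((R nor P) nor R)) nand (S <-> ((R ^ P) nand (S <-> U))))) = True ^ True = False

False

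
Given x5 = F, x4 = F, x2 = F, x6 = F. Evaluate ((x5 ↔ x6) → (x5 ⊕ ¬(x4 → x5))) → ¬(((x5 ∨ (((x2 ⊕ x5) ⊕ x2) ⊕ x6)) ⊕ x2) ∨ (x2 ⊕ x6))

x5 ↔ x6 = F ↔ F = T
x4 → x5 = F → F = T
¬(x4 → x5) = ¬T = F
x5 ⊕ ¬(x4 → x5) = F ⊕ F = F
(x5 ↔ x6) → (x5 ⊕ ¬(x4 → x5)) = T → F = F
x2 ⊕ x5 = F ⊕ F = F
(x2 ⊕ x5) ⊕ x2 = F ⊕ F = F
((x2 ⊕ x5) ⊕ x2) ⊕ x6 = F ⊕ F = F
x5 ∨ (((x2 ⊕ x5) ⊕ x2) ⊕ x6) = F ∨ F = F
(x5 ∨ (((x2 ⊕ x5) ⊕ x2) ⊕ x6)) ⊕ x2 = F ⊕ F = F
x2 ⊕ x6 = F ⊕ F = F
((x5 ∨ (((x2 ⊕ x5) ⊕ x2) ⊕ x6)) ⊕ x2) ∨ (x2 ⊕ x6) = F ∨ F = F
¬(((x5 ∨ (((x2 ⊕ x5) ⊕ x2) ⊕ x6)) ⊕ x2) ∨ (x2 ⊕ x6)) = ¬F = T
((x5 ↔ x6) → (x5 ⊕ ¬(x4 → x5))) → ¬(((x5 ∨ (((x2 ⊕ x5) ⊕ x2) ⊕ x6)) ⊕ x2) ∨ (x2 ⊕ x6)) = F → T = T

T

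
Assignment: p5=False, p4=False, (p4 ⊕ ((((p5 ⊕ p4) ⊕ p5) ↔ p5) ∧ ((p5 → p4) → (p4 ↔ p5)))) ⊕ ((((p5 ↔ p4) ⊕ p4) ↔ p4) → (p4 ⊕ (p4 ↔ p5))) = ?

False

p5 ⊕ p4 = False ⊕ False = False
(p5 ⊕ p4) ⊕ p5 = False ⊕ False = False
((p5 ⊕ p4) ⊕ p5) ↔ p5 = False ↔ False = True
p5 → p4 = False → False = True
p4 ↔ p5 = False ↔ False = True
(p5 → p4) → (p4 ↔ p5) = True → True = True
(((p5 ⊕ p4) ⊕ p5) ↔ p5) ∧ ((p5 → p4) → (p4 ↔ p5)) = True ∧ True = True
p4 ⊕ ((((p5 ⊕ p4) ⊕ p5) ↔ p5) ∧ ((p5 → p4) → (p4 ↔ p5))) = False ⊕ True = True
p5 ↔ p4 = False ↔ False = True
(p5 ↔ p4) ⊕ p4 = True ⊕ False = True
((p5 ↔ p4) ⊕ p4) ↔ p4 = True ↔ False = False
p4 ↔ p5 = False ↔ False = True
p4 ⊕ (p4 ↔ p5) = False ⊕ True = True
(((p5 ↔ p4) ⊕ p4) ↔ p4) → (p4 ⊕ (p4 ↔ p5)) = False → True = True
(p4 ⊕ ((((p5 ⊕ p4) ⊕ p5) ↔ p5) ∧ ((p5 → p4) → (p4 ↔ p5)))) ⊕ ((((p5 ↔ p4) ⊕ p4) ↔ p4) → (p4 ⊕ (p4 ↔ p5))) = True ⊕ True = False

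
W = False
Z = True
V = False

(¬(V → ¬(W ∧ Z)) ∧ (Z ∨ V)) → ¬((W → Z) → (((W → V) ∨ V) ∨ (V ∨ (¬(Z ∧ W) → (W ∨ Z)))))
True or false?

W ∧ Z = False ∧ True = False
¬(W ∧ Z) = ¬False = True
V → ¬(W ∧ Z) = False → True = True
¬(V → ¬(W ∧ Z)) = ¬True = False
Z ∨ V = True ∨ False = True
¬(V → ¬(W ∧ Z)) ∧ (Z ∨ V) = False ∧ True = False
W → Z = False → True = True
W → V = False → False = True
(W → V) ∨ V = True ∨ False = True
Z ∧ W = True ∧ False = False
¬(Z ∧ W) = ¬False = True
W ∨ Z = False ∨ True = True
¬(Z ∧ W) → (W ∨ Z) = True → True = True
V ∨ (¬(Z ∧ W) → (W ∨ Z)) = False ∨ True = True
((W → V) ∨ V) ∨ (V ∨ (¬(Z ∧ W) → (W ∨ Z))) = True ∨ True = True
(W → Z) → (((W → V) ∨ V) ∨ (V ∨ (¬(Z ∧ W) → (W ∨ Z)))) = True → True = True
¬((W → Z) → (((W → V) ∨ V) ∨ (V ∨ (¬(Z ∧ W) → (W ∨ Z))))) = ¬True = False
(¬(V → ¬(W ∧ Z)) ∧ (Z ∨ V)) → ¬((W → Z) → (((W → V) ∨ V) ∨ (V ∨ (¬(Z ∧ W) → (W ∨ Z))))) = False → False = True

True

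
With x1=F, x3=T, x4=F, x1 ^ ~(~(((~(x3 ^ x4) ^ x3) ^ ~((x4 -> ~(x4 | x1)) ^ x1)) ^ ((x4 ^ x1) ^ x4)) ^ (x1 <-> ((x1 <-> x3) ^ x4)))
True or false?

Substituting x1=F, x3=T, x4=F:
x3 ^ x4 = T ^ F = T
~(x3 ^ x4) = ~T = F
~(x3 ^ x4) ^ x3 = F ^ T = T
x4 | x1 = F | F = F
~(x4 | x1) = ~F = T
x4 -> ~(x4 | x1) = F -> T = T
(x4 -> ~(x4 | x1)) ^ x1 = T ^ F = T
~((x4 -> ~(x4 | x1)) ^ x1) = ~T = F
(~(x3 ^ x4) ^ x3) ^ ~((x4 -> ~(x4 | x1)) ^ x1) = T ^ F = T
x4 ^ x1 = F ^ F = F
(x4 ^ x1) ^ x4 = F ^ F = F
((~(x3 ^ x4) ^ x3) ^ ~((x4 -> ~(x4 | x1)) ^ x1)) ^ ((x4 ^ x1) ^ x4) = T ^ F = T
~(((~(x3 ^ x4) ^ x3) ^ ~((x4 -> ~(x4 | x1)) ^ x1)) ^ ((x4 ^ x1) ^ x4)) = ~T = F
x1 <-> x3 = F <-> T = F
(x1 <-> x3) ^ x4 = F ^ F = F
x1 <-> ((x1 <-> x3) ^ x4) = F <-> F = T
~(((~(x3 ^ x4) ^ x3) ^ ~((x4 -> ~(x4 | x1)) ^ x1)) ^ ((x4 ^ x1) ^ x4)) ^ (x1 <-> ((x1 <-> x3) ^ x4)) = F ^ T = T
~(~(((~(x3 ^ x4) ^ x3) ^ ~((x4 -> ~(x4 | x1)) ^ x1)) ^ ((x4 ^ x1) ^ x4)) ^ (x1 <-> ((x1 <-> x3) ^ x4))) = ~T = F
x1 ^ ~(~(((~(x3 ^ x4) ^ x3) ^ ~((x4 -> ~(x4 | x1)) ^ x1)) ^ ((x4 ^ x1) ^ x4)) ^ (x1 <-> ((x1 <-> x3) ^ x4))) = F ^ F = F

F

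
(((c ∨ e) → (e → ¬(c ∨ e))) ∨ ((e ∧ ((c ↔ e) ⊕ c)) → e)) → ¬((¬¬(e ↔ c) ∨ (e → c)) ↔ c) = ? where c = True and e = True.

Substituting c=True, e=True:
c ∨ e = True ∨ True = True
c ∨ e = True ∨ True = True
¬(c ∨ e) = ¬True = False
e → ¬(c ∨ e) = True → False = False
(c ∨ e) → (e → ¬(c ∨ e)) = True → False = False
c ↔ e = True ↔ True = True
(c ↔ e) ⊕ c = True ⊕ True = False
e ∧ ((c ↔ e) ⊕ c) = True ∧ False = False
(e ∧ ((c ↔ e) ⊕ c)) → e = False → True = True
((c ∨ e) → (e → ¬(c ∨ e))) ∨ ((e ∧ ((c ↔ e) ⊕ c)) → e) = False ∨ True = True
e ↔ c = True ↔ True = True
¬(e ↔ c) = ¬True = False
¬¬(e ↔ c) = ¬False = True
e → c = True → True = True
¬¬(e ↔ c) ∨ (e → c) = True ∨ True = True
(¬¬(e ↔ c) ∨ (e → c)) ↔ c = True ↔ True = True
¬((¬¬(e ↔ c) ∨ (e → c)) ↔ c) = ¬True = False
(((c ∨ e) → (e → ¬(c ∨ e))) ∨ ((e ∧ ((c ↔ e) ⊕ c)) → e)) → ¬((¬¬(e ↔ c) ∨ (e → c)) ↔ c) = True → False = False

False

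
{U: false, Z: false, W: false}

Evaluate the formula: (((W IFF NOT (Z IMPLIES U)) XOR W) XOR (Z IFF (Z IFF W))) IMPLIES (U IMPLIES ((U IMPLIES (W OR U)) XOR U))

Z IMPLIES U = false IMPLIES false = true
NOT (Z IMPLIES U) = NOT true = false
W IFF NOT (Z IMPLIES U) = false IFF false = true
(W IFF NOT (Z IMPLIES U)) XOR W = true XOR false = true
Z IFF W = false IFF false = true
Z IFF (Z IFF W) = false IFF true = false
((W IFF NOT (Z IMPLIES U)) XOR W) XOR (Z IFF (Z IFF W)) = true XOR false = true
W OR U = false OR false = false
U IMPLIES (W OR U) = false IMPLIES false = true
(U IMPLIES (W OR U)) XOR U = true XOR false = true
U IMPLIES ((U IMPLIES (W OR U)) XOR U) = false IMPLIES true = true
(((W IFF NOT (Z IMPLIES U)) XOR W) XOR (Z IFF (Z IFF W))) IMPLIES (U IMPLIES ((U IMPLIES (W OR U)) XOR U)) = true IMPLIES true = true

true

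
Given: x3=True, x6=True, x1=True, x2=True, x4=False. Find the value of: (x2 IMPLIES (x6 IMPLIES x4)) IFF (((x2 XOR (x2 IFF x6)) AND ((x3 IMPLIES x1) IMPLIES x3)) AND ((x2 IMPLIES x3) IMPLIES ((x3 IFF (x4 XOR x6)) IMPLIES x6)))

x6 IMPLIES x4 = True IMPLIES False = False
x2 IMPLIES (x6 IMPLIES x4) = True IMPLIES False = False
x2 IFF x6 = True IFF True = True
x2 XOR (x2 IFF x6) = True XOR True = False
x3 IMPLIES x1 = True IMPLIES True = True
(x3 IMPLIES x1) IMPLIES x3 = True IMPLIES True = True
(x2 XOR (x2 IFF x6)) AND ((x3 IMPLIES x1) IMPLIES x3) = False AND True = False
x2 IMPLIES x3 = True IMPLIES True = True
x4 XOR x6 = False XOR True = True
x3 IFF (x4 XOR x6) = True IFF True = True
(x3 IFF (x4 XOR x6)) IMPLIES x6 = True IMPLIES True = True
(x2 IMPLIES x3) IMPLIES ((x3 IFF (x4 XOR x6)) IMPLIES x6) = True IMPLIES True = True
((x2 XOR (x2 IFF x6)) AND ((x3 IMPLIES x1) IMPLIES x3)) AND ((x2 IMPLIES x3) IMPLIES ((x3 IFF (x4 XOR x6)) IMPLIES x6)) = False AND True = False
(x2 IMPLIES (x6 IMPLIES x4)) IFF (((x2 XOR (x2 IFF x6)) AND ((x3 IMPLIES x1) IMPLIES x3)) AND ((x2 IMPLIES x3) IMPLIES ((x3 IFF (x4 XOR x6)) IMPLIES x6))) = False IFF False = True

True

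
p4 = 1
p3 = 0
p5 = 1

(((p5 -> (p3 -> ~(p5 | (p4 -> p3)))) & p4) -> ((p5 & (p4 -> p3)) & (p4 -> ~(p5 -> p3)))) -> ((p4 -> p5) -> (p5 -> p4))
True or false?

1

p4 -> p3 = 1 -> 0 = 0
p5 | (p4 -> p3) = 1 | 0 = 1
~(p5 | (p4 -> p3)) = ~1 = 0
p3 -> ~(p5 | (p4 -> p3)) = 0 -> 0 = 1
p5 -> (p3 -> ~(p5 | (p4 -> p3))) = 1 -> 1 = 1
(p5 -> (p3 -> ~(p5 | (p4 -> p3)))) & p4 = 1 & 1 = 1
p4 -> p3 = 1 -> 0 = 0
p5 & (p4 -> p3) = 1 & 0 = 0
p5 -> p3 = 1 -> 0 = 0
~(p5 -> p3) = ~0 = 1
p4 -> ~(p5 -> p3) = 1 -> 1 = 1
(p5 & (p4 -> p3)) & (p4 -> ~(p5 -> p3)) = 0 & 1 = 0
((p5 -> (p3 -> ~(p5 | (p4 -> p3)))) & p4) -> ((p5 & (p4 -> p3)) & (p4 -> ~(p5 -> p3))) = 1 -> 0 = 0
p4 -> p5 = 1 -> 1 = 1
p5 -> p4 = 1 -> 1 = 1
(p4 -> p5) -> (p5 -> p4) = 1 -> 1 = 1
(((p5 -> (p3 -> ~(p5 | (p4 -> p3)))) & p4) -> ((p5 & (p4 -> p3)) & (p4 -> ~(p5 -> p3)))) -> ((p4 -> p5) -> (p5 -> p4)) = 0 -> 1 = 1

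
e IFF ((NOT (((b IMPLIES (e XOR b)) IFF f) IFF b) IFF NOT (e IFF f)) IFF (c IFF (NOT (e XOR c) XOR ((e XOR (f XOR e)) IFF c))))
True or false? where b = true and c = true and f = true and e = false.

Substituting b=true, c=true, f=true, e=false:
e XOR b = false XOR true = true
b IMPLIES (e XOR b) = true IMPLIES true = true
(b IMPLIES (e XOR b)) IFF f = true IFF true = true
((b IMPLIES (e XOR b)) IFF f) IFF b = true IFF true = true
NOT (((b IMPLIES (e XOR b)) IFF f) IFF b) = NOT true = false
e IFF f = false IFF true = false
NOT (e IFF f) = NOT false = true
NOT (((b IMPLIES (e XOR b)) IFF f) IFF b) IFF NOT (e IFF f) = false IFF true = false
e XOR c = false XOR true = true
NOT (e XOR c) = NOT true = false
f XOR e = true XOR false = true
e XOR (f XOR e) = false XOR true = true
(e XOR (f XOR e)) IFF c = true IFF true = true
NOT (e XOR c) XOR ((e XOR (f XOR e)) IFF c) = false XOR true = true
c IFF (NOT (e XOR c) XOR ((e XOR (f XOR e)) IFF c)) = true IFF true = true
(NOT (((b IMPLIES (e XOR b)) IFF f) IFF b) IFF NOT (e IFF f)) IFF (c IFF (NOT (e XOR c) XOR ((e XOR (f XOR e)) IFF c))) = false IFF true = false
e IFF ((NOT (((b IMPLIES (e XOR b)) IFF f) IFF b) IFF NOT (e IFF f)) IFF (c IFF (NOT (e XOR c) XOR ((e XOR (f XOR e)) IFF c)))) = false IFF false = true

true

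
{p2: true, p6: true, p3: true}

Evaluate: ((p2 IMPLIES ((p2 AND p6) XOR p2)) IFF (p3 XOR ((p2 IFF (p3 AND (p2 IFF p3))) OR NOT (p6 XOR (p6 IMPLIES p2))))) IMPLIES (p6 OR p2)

Substituting p2=true, p6=true, p3=true:
p2 AND p6 = true AND true = true
(p2 AND p6) XOR p2 = true XOR true = false
p2 IMPLIES ((p2 AND p6) XOR p2) = true IMPLIES false = false
p2 IFF p3 = true IFF true = true
p3 AND (p2 IFF p3) = true AND true = true
p2 IFF (p3 AND (p2 IFF p3)) = true IFF true = true
p6 IMPLIES p2 = true IMPLIES true = true
p6 XOR (p6 IMPLIES p2) = true XOR true = false
NOT (p6 XOR (p6 IMPLIES p2)) = NOT false = true
(p2 IFF (p3 AND (p2 IFF p3))) OR NOT (p6 XOR (p6 IMPLIES p2)) = true OR true = true
p3 XOR ((p2 IFF (p3 AND (p2 IFF p3))) OR NOT (p6 XOR (p6 IMPLIES p2))) = true XOR true = false
(p2 IMPLIES ((p2 AND p6) XOR p2)) IFF (p3 XOR ((p2 IFF (p3 AND (p2 IFF p3))) OR NOT (p6 XOR (p6 IMPLIES p2)))) = false IFF false = true
p6 OR p2 = true OR true = true
((p2 IMPLIES ((p2 AND p6) XOR p2)) IFF (p3 XOR ((p2 IFF (p3 AND (p2 IFF p3))) OR NOT (p6 XOR (p6 IMPLIES p2))))) IMPLIES (p6 OR p2) = true IMPLIES true = true

true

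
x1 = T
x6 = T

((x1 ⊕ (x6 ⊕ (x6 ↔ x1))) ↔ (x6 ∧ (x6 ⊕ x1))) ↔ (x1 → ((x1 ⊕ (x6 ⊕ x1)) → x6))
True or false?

x6 ↔ x1 = T ↔ T = T
x6 ⊕ (x6 ↔ x1) = T ⊕ T = F
x1 ⊕ (x6 ⊕ (x6 ↔ x1)) = T ⊕ F = T
x6 ⊕ x1 = T ⊕ T = F
x6 ∧ (x6 ⊕ x1) = T ∧ F = F
(x1 ⊕ (x6 ⊕ (x6 ↔ x1))) ↔ (x6 ∧ (x6 ⊕ x1)) = T ↔ F = F
x6 ⊕ x1 = T ⊕ T = F
x1 ⊕ (x6 ⊕ x1) = T ⊕ F = T
(x1 ⊕ (x6 ⊕ x1)) → x6 = T → T = T
x1 → ((x1 ⊕ (x6 ⊕ x1)) → x6) = T → T = T
((x1 ⊕ (x6 ⊕ (x6 ↔ x1))) ↔ (x6 ∧ (x6 ⊕ x1))) ↔ (x1 → ((x1 ⊕ (x6 ⊕ x1)) → x6)) = F ↔ T = F

F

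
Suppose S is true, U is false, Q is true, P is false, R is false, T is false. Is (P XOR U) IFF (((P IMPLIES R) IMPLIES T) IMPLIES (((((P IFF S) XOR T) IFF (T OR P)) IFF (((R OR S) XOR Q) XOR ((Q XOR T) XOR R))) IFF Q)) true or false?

false

P XOR U = false XOR false = false
P IMPLIES R = false IMPLIES false = true
(P IMPLIES R) IMPLIES T = true IMPLIES false = false
P IFF S = false IFF true = false
(P IFF S) XOR T = false XOR false = false
T OR P = false OR false = false
((P IFF S) XOR T) IFF (T OR P) = false IFF false = true
R OR S = false OR true = true
(R OR S) XOR Q = true XOR true = false
Q XOR T = true XOR false = true
(Q XOR T) XOR R = true XOR false = true
((R OR S) XOR Q) XOR ((Q XOR T) XOR R) = false XOR true = true
(((P IFF S) XOR T) IFF (T OR P)) IFF (((R OR S) XOR Q) XOR ((Q XOR T) XOR R)) = true IFF true = true
((((P IFF S) XOR T) IFF (T OR P)) IFF (((R OR S) XOR Q) XOR ((Q XOR T) XOR R))) IFF Q = true IFF true = true
((P IMPLIES R) IMPLIES T) IMPLIES (((((P IFF S) XOR T) IFF (T OR P)) IFF (((R OR S) XOR Q) XOR ((Q XOR T) XOR R))) IFF Q) = false IMPLIES true = true
(P XOR U) IFF (((P IMPLIES R) IMPLIES T) IMPLIES (((((P IFF S) XOR T) IFF (T OR P)) IFF (((R OR S) XOR Q) XOR ((Q XOR T) XOR R))) IFF Q)) = false IFF true = false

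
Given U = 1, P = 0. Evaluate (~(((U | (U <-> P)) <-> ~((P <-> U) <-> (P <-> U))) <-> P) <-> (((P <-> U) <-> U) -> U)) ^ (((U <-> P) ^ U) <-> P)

U <-> P = 1 <-> 0 = 0
U | (U <-> P) = 1 | 0 = 1
P <-> U = 0 <-> 1 = 0
P <-> U = 0 <-> 1 = 0
(P <-> U) <-> (P <-> U) = 0 <-> 0 = 1
~((P <-> U) <-> (P <-> U)) = ~1 = 0
(U | (U <-> P)) <-> ~((P <-> U) <-> (P <-> U)) = 1 <-> 0 = 0
((U | (U <-> P)) <-> ~((P <-> U) <-> (P <-> U))) <-> P = 0 <-> 0 = 1
~(((U | (U <-> P)) <-> ~((P <-> U) <-> (P <-> U))) <-> P) = ~1 = 0
P <-> U = 0 <-> 1 = 0
(P <-> U) <-> U = 0 <-> 1 = 0
((P <-> U) <-> U) -> U = 0 -> 1 = 1
~(((U | (U <-> P)) <-> ~((P <-> U) <-> (P <-> U))) <-> P) <-> (((P <-> U) <-> U) -> U) = 0 <-> 1 = 0
U <-> P = 1 <-> 0 = 0
(U <-> P) ^ U = 0 ^ 1 = 1
((U <-> P) ^ U) <-> P = 1 <-> 0 = 0
(~(((U | (U <-> P)) <-> ~((P <-> U) <-> (P <-> U))) <-> P) <-> (((P <-> U) <-> U) -> U)) ^ (((U <-> P) ^ U) <-> P) = 0 ^ 0 = 0

0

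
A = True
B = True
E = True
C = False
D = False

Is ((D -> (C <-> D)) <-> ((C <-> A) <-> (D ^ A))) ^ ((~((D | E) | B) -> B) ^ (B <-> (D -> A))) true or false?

False

C <-> D = False <-> False = True
D -> (C <-> D) = False -> True = True
C <-> A = False <-> True = False
D ^ A = False ^ True = True
(C <-> A) <-> (D ^ A) = False <-> True = False
(D -> (C <-> D)) <-> ((C <-> A) <-> (D ^ A)) = True <-> False = False
D | E = False | True = True
(D | E) | B = True | True = True
~((D | E) | B) = ~True = False
~((D | E) | B) -> B = False -> True = True
D -> A = False -> True = True
B <-> (D -> A) = True <-> True = True
(~((D | E) | B) -> B) ^ (B <-> (D -> A)) = True ^ True = False
((D -> (C <-> D)) <-> ((C <-> A) <-> (D ^ A))) ^ ((~((D | E) | B) -> B) ^ (B <-> (D -> A))) = False ^ False = False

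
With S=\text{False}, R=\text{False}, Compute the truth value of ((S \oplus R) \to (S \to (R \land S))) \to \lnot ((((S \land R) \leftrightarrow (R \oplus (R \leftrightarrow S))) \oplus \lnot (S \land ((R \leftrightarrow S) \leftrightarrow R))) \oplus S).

S \oplus R = \text{False} \oplus \text{False} = \text{False}
R \land S = \text{False} \land \text{False} = \text{False}
S \to (R \land S) = \text{False} \to \text{False} = \text{True}
(S \oplus R) \to (S \to (R \land S)) = \text{False} \to \text{True} = \text{True}
S \land R = \text{False} \land \text{False} = \text{False}
R \leftrightarrow S = \text{False} \leftrightarrow \text{False} = \text{True}
R \oplus (R \leftrightarrow S) = \text{False} \oplus \text{True} = \text{True}
(S \land R) \leftrightarrow (R \oplus (R \leftrightarrow S)) = \text{False} \leftrightarrow \text{True} = \text{False}
R \leftrightarrow S = \text{False} \leftrightarrow \text{False} = \text{True}
(R \leftrightarrow S) \leftrightarrow R = \text{True} \leftrightarrow \text{False} = \text{False}
S \land ((R \leftrightarrow S) \leftrightarrow R) = \text{False} \land \text{False} = \text{False}
\lnot (S \land ((R \leftrightarrow S) \leftrightarrow R)) = \lnot \text{False} = \text{True}
((S \land R) \leftrightarrow (R \oplus (R \leftrightarrow S))) \oplus \lnot (S \land ((R \leftrightarrow S) \leftrightarrow R)) = \text{False} \oplus \text{True} = \text{True}
(((S \land R) \leftrightarrow (R \oplus (R \leftrightarrow S))) \oplus \lnot (S \land ((R \leftrightarrow S) \leftrightarrow R))) \oplus S = \text{True} \oplus \text{False} = \text{True}
\lnot ((((S \land R) \leftrightarrow (R \oplus (R \leftrightarrow S))) \oplus \lnot (S \land ((R \leftrightarrow S) \leftrightarrow R))) \oplus S) = \lnot \text{True} = \text{False}
((S \oplus R) \to (S \to (R \land S))) \to \lnot ((((S \land R) \leftrightarrow (R \oplus (R \leftrightarrow S))) \oplus \lnot (S \land ((R \leftrightarrow S) \leftrightarrow R))) \oplus S) = \text{True} \to \text{False} = \text{False}

\text{False}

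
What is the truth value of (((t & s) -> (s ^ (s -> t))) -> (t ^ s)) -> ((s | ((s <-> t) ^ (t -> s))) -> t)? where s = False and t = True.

t & s = True & False = False
s -> t = False -> True = True
s ^ (s -> t) = False ^ True = True
(t & s) -> (s ^ (s -> t)) = False -> True = True
t ^ s = True ^ False = True
((t & s) -> (s ^ (s -> t))) -> (t ^ s) = True -> True = True
s <-> t = False <-> True = False
t -> s = True -> False = False
(s <-> t) ^ (t -> s) = False ^ False = False
s | ((s <-> t) ^ (t -> s)) = False | False = False
(s | ((s <-> t) ^ (t -> s))) -> t = False -> True = True
(((t & s) -> (s ^ (s -> t))) -> (t ^ s)) -> ((s | ((s <-> t) ^ (t -> s))) -> t) = True -> True = True

True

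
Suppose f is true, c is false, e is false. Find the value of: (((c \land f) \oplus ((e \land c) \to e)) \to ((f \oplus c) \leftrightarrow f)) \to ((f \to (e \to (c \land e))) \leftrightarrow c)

c \land f = \text{False} \land \text{True} = \text{False}
e \land c = \text{False} \land \text{False} = \text{False}
(e \land c) \to e = \text{False} \to \text{False} = \text{True}
(c \land f) \oplus ((e \land c) \to e) = \text{False} \oplus \text{True} = \text{True}
f \oplus c = \text{True} \oplus \text{False} = \text{True}
(f \oplus c) \leftrightarrow f = \text{True} \leftrightarrow \text{True} = \text{True}
((c \land f) \oplus ((e \land c) \to e)) \to ((f \oplus c) \leftrightarrow f) = \text{True} \to \text{True} = \text{True}
c \land e = \text{False} \land \text{False} = \text{False}
e \to (c \land e) = \text{False} \to \text{False} = \text{True}
f \to (e \to (c \land e)) = \text{True} \to \text{True} = \text{True}
(f \to (e \to (c \land e))) \leftrightarrow c = \text{True} \leftrightarrow \text{False} = \text{False}
(((c \land f) \oplus ((e \land c) \to e)) \to ((f \oplus c) \leftrightarrow f)) \to ((f \to (e \to (c \land e))) \leftrightarrow c) = \text{True} \to \text{False} = \text{False}

\text{False}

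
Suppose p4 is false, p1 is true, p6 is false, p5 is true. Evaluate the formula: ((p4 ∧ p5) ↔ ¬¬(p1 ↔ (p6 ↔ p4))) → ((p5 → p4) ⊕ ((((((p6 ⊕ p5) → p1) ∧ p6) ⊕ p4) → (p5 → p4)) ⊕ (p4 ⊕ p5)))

True

Substituting p4=False, p1=True, p6=False, p5=True:
p4 ∧ p5 = False ∧ True = False
p6 ↔ p4 = False ↔ False = True
p1 ↔ (p6 ↔ p4) = True ↔ True = True
¬(p1 ↔ (p6 ↔ p4)) = ¬True = False
¬¬(p1 ↔ (p6 ↔ p4)) = ¬False = True
(p4 ∧ p5) ↔ ¬¬(p1 ↔ (p6 ↔ p4)) = False ↔ True = False
p5 → p4 = True → False = False
p6 ⊕ p5 = False ⊕ True = True
(p6 ⊕ p5) → p1 = True → True = True
((p6 ⊕ p5) → p1) ∧ p6 = True ∧ False = False
(((p6 ⊕ p5) → p1) ∧ p6) ⊕ p4 = False ⊕ False = False
p5 → p4 = True → False = False
((((p6 ⊕ p5) → p1) ∧ p6) ⊕ p4) → (p5 → p4) = False → False = True
p4 ⊕ p5 = False ⊕ True = True
(((((p6 ⊕ p5) → p1) ∧ p6) ⊕ p4) → (p5 → p4)) ⊕ (p4 ⊕ p5) = True ⊕ True = False
(p5 → p4) ⊕ ((((((p6 ⊕ p5) → p1) ∧ p6) ⊕ p4) → (p5 → p4)) ⊕ (p4 ⊕ p5)) = False ⊕ False = False
((p4 ∧ p5) ↔ ¬¬(p1 ↔ (p6 ↔ p4))) → ((p5 → p4) ⊕ ((((((p6 ⊕ p5) → p1) ∧ p6) ⊕ p4) → (p5 → p4)) ⊕ (p4 ⊕ p5))) = False → False = True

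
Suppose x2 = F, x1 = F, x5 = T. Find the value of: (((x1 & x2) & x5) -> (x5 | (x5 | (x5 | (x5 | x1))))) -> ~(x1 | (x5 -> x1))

x1 & x2 = F & F = F
(x1 & x2) & x5 = F & T = F
x5 | x1 = T | F = T
x5 | (x5 | x1) = T | T = T
x5 | (x5 | (x5 | x1)) = T | T = T
x5 | (x5 | (x5 | (x5 | x1))) = T | T = T
((x1 & x2) & x5) -> (x5 | (x5 | (x5 | (x5 | x1)))) = F -> T = T
x5 -> x1 = T -> F = F
x1 | (x5 -> x1) = F | F = F
~(x1 | (x5 -> x1)) = ~F = T
(((x1 & x2) & x5) -> (x5 | (x5 | (x5 | (x5 | x1))))) -> ~(x1 | (x5 -> x1)) = T -> T = T

T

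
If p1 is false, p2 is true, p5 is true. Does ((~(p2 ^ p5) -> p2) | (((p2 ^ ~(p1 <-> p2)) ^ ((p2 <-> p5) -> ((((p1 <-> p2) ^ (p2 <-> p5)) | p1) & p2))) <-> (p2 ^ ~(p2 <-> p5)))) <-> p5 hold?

T

Substituting p1=F, p2=T, p5=T:
p2 ^ p5 = T ^ T = F
~(p2 ^ p5) = ~F = T
~(p2 ^ p5) -> p2 = T -> T = T
p1 <-> p2 = F <-> T = F
~(p1 <-> p2) = ~F = T
p2 ^ ~(p1 <-> p2) = T ^ T = F
p2 <-> p5 = T <-> T = T
p1 <-> p2 = F <-> T = F
p2 <-> p5 = T <-> T = T
(p1 <-> p2) ^ (p2 <-> p5) = F ^ T = T
((p1 <-> p2) ^ (p2 <-> p5)) | p1 = T | F = T
(((p1 <-> p2) ^ (p2 <-> p5)) | p1) & p2 = T & T = T
(p2 <-> p5) -> ((((p1 <-> p2) ^ (p2 <-> p5)) | p1) & p2) = T -> T = T
(p2 ^ ~(p1 <-> p2)) ^ ((p2 <-> p5) -> ((((p1 <-> p2) ^ (p2 <-> p5)) | p1) & p2)) = F ^ T = T
p2 <-> p5 = T <-> T = T
~(p2 <-> p5) = ~T = F
p2 ^ ~(p2 <-> p5) = T ^ F = T
((p2 ^ ~(p1 <-> p2)) ^ ((p2 <-> p5) -> ((((p1 <-> p2) ^ (p2 <-> p5)) | p1) & p2))) <-> (p2 ^ ~(p2 <-> p5)) = T <-> T = T
(~(p2 ^ p5) -> p2) | (((p2 ^ ~(p1 <-> p2)) ^ ((p2 <-> p5) -> ((((p1 <-> p2) ^ (p2 <-> p5)) | p1) & p2))) <-> (p2 ^ ~(p2 <-> p5))) = T | T = T
((~(p2 ^ p5) -> p2) | (((p2 ^ ~(p1 <-> p2)) ^ ((p2 <-> p5) -> ((((p1 <-> p2) ^ (p2 <-> p5)) | p1) & p2))) <-> (p2 ^ ~(p2 <-> p5)))) <-> p5 = T <-> T = T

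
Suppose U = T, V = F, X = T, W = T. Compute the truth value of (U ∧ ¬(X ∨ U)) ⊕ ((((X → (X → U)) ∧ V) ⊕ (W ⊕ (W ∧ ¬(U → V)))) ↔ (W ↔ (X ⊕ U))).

T

Substituting U=T, V=F, X=T, W=T:
X ∨ U = T ∨ T = T
¬(X ∨ U) = ¬T = F
U ∧ ¬(X ∨ U) = T ∧ F = F
X → U = T → T = T
X → (X → U) = T → T = T
(X → (X → U)) ∧ V = T ∧ F = F
U → V = T → F = F
¬(U → V) = ¬F = T
W ∧ ¬(U → V) = T ∧ T = T
W ⊕ (W ∧ ¬(U → V)) = T ⊕ T = F
((X → (X → U)) ∧ V) ⊕ (W ⊕ (W ∧ ¬(U → V))) = F ⊕ F = F
X ⊕ U = T ⊕ T = F
W ↔ (X ⊕ U) = T ↔ F = F
(((X → (X → U)) ∧ V) ⊕ (W ⊕ (W ∧ ¬(U → V)))) ↔ (W ↔ (X ⊕ U)) = F ↔ F = T
(U ∧ ¬(X ∨ U)) ⊕ ((((X → (X → U)) ∧ V) ⊕ (W ⊕ (W ∧ ¬(U → V)))) ↔ (W ↔ (X ⊕ U))) = F ⊕ T = T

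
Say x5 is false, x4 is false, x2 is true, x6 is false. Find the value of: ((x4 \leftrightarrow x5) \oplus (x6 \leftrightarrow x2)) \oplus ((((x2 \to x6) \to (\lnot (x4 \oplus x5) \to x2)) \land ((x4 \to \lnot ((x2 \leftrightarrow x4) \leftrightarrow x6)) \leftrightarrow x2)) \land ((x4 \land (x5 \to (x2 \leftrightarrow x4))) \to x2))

\text{False}

Substituting x5=\text{False}, x4=\text{False}, x2=\text{True}, x6=\text{False}:
x4 \leftrightarrow x5 = \text{False} \leftrightarrow \text{False} = \text{True}
x6 \leftrightarrow x2 = \text{False} \leftrightarrow \text{True} = \text{False}
(x4 \leftrightarrow x5) \oplus (x6 \leftrightarrow x2) = \text{True} \oplus \text{False} = \text{True}
x2 \to x6 = \text{True} \to \text{False} = \text{False}
x4 \oplus x5 = \text{False} \oplus \text{False} = \text{False}
\lnot (x4 \oplus x5) = \lnot \text{False} = \text{True}
\lnot (x4 \oplus x5) \to x2 = \text{True} \to \text{True} = \text{True}
(x2 \to x6) \to (\lnot (x4 \oplus x5) \to x2) = \text{False} \to \text{True} = \text{True}
x2 \leftrightarrow x4 = \text{True} \leftrightarrow \text{False} = \text{False}
(x2 \leftrightarrow x4) \leftrightarrow x6 = \text{False} \leftrightarrow \text{False} = \text{True}
\lnot ((x2 \leftrightarrow x4) \leftrightarrow x6) = \lnot \text{True} = \text{False}
x4 \to \lnot ((x2 \leftrightarrow x4) \leftrightarrow x6) = \text{False} \to \text{False} = \text{True}
(x4 \to \lnot ((x2 \leftrightarrow x4) \leftrightarrow x6)) \leftrightarrow x2 = \text{True} \leftrightarrow \text{True} = \text{True}
((x2 \to x6) \to (\lnot (x4 \oplus x5) \to x2)) \land ((x4 \to \lnot ((x2 \leftrightarrow x4) \leftrightarrow x6)) \leftrightarrow x2) = \text{True} \land \text{True} = \text{True}
x2 \leftrightarrow x4 = \text{True} \leftrightarrow \text{False} = \text{False}
x5 \to (x2 \leftrightarrow x4) = \text{False} \to \text{False} = \text{True}
x4 \land (x5 \to (x2 \leftrightarrow x4)) = \text{False} \land \text{True} = \text{False}
(x4 \land (x5 \to (x2 \leftrightarrow x4))) \to x2 = \text{False} \to \text{True} = \text{True}
(((x2 \to x6) \to (\lnot (x4 \oplus x5) \to x2)) \land ((x4 \to \lnot ((x2 \leftrightarrow x4) \leftrightarrow x6)) \leftrightarrow x2)) \land ((x4 \land (x5 \to (x2 \leftrightarrow x4))) \to x2) = \text{True} \land \text{True} = \text{True}
((x4 \leftrightarrow x5) \oplus (x6 \leftrightarrow x2)) \oplus ((((x2 \to x6) \to (\lnot (x4 \oplus x5) \to x2)) \land ((x4 \to \lnot ((x2 \leftrightarrow x4) \leftrightarrow x6)) \leftrightarrow x2)) \land ((x4 \land (x5 \to (x2 \leftrightarrow x4))) \to x2)) = \text{True} \oplus \text{True} = \text{False}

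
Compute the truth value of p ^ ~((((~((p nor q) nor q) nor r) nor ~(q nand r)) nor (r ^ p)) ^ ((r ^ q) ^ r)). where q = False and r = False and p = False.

p nor q = False nor False = True
(p nor q) nor q = True nor False = False
~((p nor q) nor q) = ~False = True
~((p nor q) nor q) nor r = True nor False = False
q nand r = False nand False = True
~(q nand r) = ~True = False
(~((p nor q) nor q) nor r) nor ~(q nand r) = False nor False = True
r ^ p = False ^ False = False
((~((p nor q) nor q) nor r) nor ~(q nand r)) nor (r ^ p) = True nor False = False
r ^ q = False ^ False = False
(r ^ q) ^ r = False ^ False = False
(((~((p nor q) nor q) nor r) nor ~(q nand r)) nor (r ^ p)) ^ ((r ^ q) ^ r) = False ^ False = False
~((((~((p nor q) nor q) nor r) nor ~(q nand r)) nor (r ^ p)) ^ ((r ^ q) ^ r)) = ~False = True
p ^ ~((((~((p nor q) nor q) nor r) nor ~(q nand r)) nor (r ^ p)) ^ ((r ^ q) ^ r)) = False ^ True = True

True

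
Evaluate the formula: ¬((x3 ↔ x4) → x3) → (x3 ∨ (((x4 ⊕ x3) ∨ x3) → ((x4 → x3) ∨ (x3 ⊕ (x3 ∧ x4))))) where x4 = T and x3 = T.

x3 ↔ x4 = T ↔ T = T
(x3 ↔ x4) → x3 = T → T = T
¬((x3 ↔ x4) → x3) = ¬T = F
x4 ⊕ x3 = T ⊕ T = F
(x4 ⊕ x3) ∨ x3 = F ∨ T = T
x4 → x3 = T → T = T
x3 ∧ x4 = T ∧ T = T
x3 ⊕ (x3 ∧ x4) = T ⊕ T = F
(x4 → x3) ∨ (x3 ⊕ (x3 ∧ x4)) = T ∨ F = T
((x4 ⊕ x3) ∨ x3) → ((x4 → x3) ∨ (x3 ⊕ (x3 ∧ x4))) = T → T = T
x3 ∨ (((x4 ⊕ x3) ∨ x3) → ((x4 → x3) ∨ (x3 ⊕ (x3 ∧ x4)))) = T ∨ T = T
¬((x3 ↔ x4) → x3) → (x3 ∨ (((x4 ⊕ x3) ∨ x3) → ((x4 → x3) ∨ (x3 ⊕ (x3 ∧ x4))))) = F → T = T

T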